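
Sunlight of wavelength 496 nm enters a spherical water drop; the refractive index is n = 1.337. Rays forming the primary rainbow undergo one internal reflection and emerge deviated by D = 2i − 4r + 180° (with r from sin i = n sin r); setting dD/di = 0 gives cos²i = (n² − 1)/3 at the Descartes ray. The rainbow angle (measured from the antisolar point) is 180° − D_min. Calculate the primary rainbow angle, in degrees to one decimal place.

41.5°

cos²i = (1.78757 − 1)/3 = 0.26252; i = arccos(0.51237) = 59.178°.
sin r = sin 59.178°/1.337 = 0.64231; r = 39.964°.
D_min = 2·59.178° − 4·39.964° + 180° = 138.500°.
Rainbow angle = 180° − D_min = 41.500°.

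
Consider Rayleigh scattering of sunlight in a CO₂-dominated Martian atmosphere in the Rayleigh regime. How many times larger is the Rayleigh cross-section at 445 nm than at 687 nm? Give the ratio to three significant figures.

Rayleigh scattering ∝ λ⁻⁴, so the ratio of coefficients is the inverse fourth power of the wavelength ratio.
σ(445)/σ(687) = (687/445)⁴ = (1.5438)⁴ = 5.681.

5.68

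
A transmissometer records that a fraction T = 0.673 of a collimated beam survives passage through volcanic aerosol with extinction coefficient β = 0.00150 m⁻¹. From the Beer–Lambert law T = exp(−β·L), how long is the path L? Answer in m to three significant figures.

Beer–Lambert: T = exp(−βL) ⇒ L = −ln(T)/β = −ln(0.673)/0.00150 = 0.3960/0.00150 = 264 m.

264 m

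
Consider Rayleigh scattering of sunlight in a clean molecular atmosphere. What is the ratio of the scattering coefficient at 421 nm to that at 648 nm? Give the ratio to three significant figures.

Rayleigh scattering ∝ λ⁻⁴, so the ratio of coefficients is the inverse fourth power of the wavelength ratio.
σ(421)/σ(648) = (648/421)⁴ = (1.5392)⁴ = 5.613.

5.61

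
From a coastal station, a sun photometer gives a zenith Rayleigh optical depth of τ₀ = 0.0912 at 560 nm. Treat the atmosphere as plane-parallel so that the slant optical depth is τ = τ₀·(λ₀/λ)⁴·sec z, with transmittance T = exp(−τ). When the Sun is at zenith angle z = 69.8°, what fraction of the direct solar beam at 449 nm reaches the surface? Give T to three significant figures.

sec 69.8° = 2.8960.
τ = 0.0912 × (560/449)⁴ × 2.8960 = 0.0912 × 2.4197 × 2.8960 = 0.6391.
T = exp(−0.6391) = 0.5278.

0.528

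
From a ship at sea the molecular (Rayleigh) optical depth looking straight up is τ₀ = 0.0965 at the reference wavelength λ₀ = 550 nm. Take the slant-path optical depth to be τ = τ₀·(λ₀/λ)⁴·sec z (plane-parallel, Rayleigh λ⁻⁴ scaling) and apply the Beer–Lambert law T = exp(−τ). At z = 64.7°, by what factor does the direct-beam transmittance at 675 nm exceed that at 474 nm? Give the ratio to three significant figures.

1.36

Airmass: sec 64.7° = 2.3400.
τ(675 nm) = 0.0965 × (550/675)⁴ × 2.3400 = 0.0965 × 0.4408 × 2.3400 = 0.0995.
τ(474 nm) = 0.0965 × (550/474)⁴ × 2.3400 = 0.0965 × 1.8127 × 2.3400 = 0.4093.
T(675)/T(474) = exp(τ_B − τ_A) = exp(0.3098) = 1.3631.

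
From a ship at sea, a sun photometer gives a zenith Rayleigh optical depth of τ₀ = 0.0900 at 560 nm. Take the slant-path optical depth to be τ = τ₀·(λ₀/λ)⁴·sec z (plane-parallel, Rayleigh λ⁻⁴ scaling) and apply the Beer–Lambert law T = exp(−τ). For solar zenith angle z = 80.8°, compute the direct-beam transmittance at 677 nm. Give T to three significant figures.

sec 80.8° = 6.2546.
τ = 0.0900 × (560/677)⁴ × 6.2546 = 0.0900 × 0.4682 × 6.2546 = 0.2635.
T = exp(−0.2635) = 0.7683.

0.768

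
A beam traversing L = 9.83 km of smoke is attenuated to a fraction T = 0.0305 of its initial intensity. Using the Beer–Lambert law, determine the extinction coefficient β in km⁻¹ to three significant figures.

Beer–Lambert: T = exp(−βL) ⇒ β = −ln(T)/L = −ln(0.0305)/9.83 = 3.4900/9.83 = 0.355 km⁻¹.

0.355 km⁻¹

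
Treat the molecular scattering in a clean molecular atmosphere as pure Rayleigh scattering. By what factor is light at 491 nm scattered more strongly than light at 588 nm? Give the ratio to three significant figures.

2.06

Rayleigh scattering ∝ λ⁻⁴, so the ratio of coefficients is the inverse fourth power of the wavelength ratio.
σ(491)/σ(588) = (588/491)⁴ = (1.1976)⁴ = 2.057.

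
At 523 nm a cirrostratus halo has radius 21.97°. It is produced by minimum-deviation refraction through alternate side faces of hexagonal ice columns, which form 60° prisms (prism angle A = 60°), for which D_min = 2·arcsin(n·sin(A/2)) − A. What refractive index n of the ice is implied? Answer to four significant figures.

1.312

Rearranging: n = sin((D_min + A)/2) / sin(A/2).
(D_min + A)/2 = (21.97° + 60°)/2 = 40.985°.
n = sin 40.985° / sin 30° = 0.6559 / 0.5000 = 1.3117.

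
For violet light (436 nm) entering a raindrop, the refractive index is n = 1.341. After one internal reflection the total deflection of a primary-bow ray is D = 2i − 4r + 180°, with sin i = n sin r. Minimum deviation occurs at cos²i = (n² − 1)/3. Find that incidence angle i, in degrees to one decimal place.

cos²i = (1.341² − 1)/3 = (1.79828 − 1)/3 = 0.26609.
cos i = 0.51584, so i = 58.946°.

58.9°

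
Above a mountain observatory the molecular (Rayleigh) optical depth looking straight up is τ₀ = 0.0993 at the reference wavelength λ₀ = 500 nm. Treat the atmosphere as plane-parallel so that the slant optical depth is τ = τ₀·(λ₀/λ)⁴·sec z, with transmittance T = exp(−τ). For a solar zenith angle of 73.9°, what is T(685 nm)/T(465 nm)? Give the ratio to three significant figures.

Airmass: sec 73.9° = 3.6060.
τ(685 nm) = 0.0993 × (500/685)⁴ × 3.6060 = 0.0993 × 0.2839 × 3.6060 = 0.1016.
τ(465 nm) = 0.0993 × (500/465)⁴ × 3.6060 = 0.0993 × 1.3368 × 3.6060 = 0.4787.
T(685)/T(465) = exp(τ_B − τ_A) = exp(0.3770) = 1.4580.

1.46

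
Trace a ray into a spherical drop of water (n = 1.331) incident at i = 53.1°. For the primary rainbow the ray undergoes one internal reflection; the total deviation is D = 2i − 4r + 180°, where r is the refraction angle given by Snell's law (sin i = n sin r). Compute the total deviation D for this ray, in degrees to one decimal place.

138.5°

sin r = sin 53.1° / 1.331 = 0.7997/1.331 = 0.6008; r = 36.93°.
D = 2·53.1° − 4·36.93° + 180° = 106.20° − 147.71° + 180° = 138.49°.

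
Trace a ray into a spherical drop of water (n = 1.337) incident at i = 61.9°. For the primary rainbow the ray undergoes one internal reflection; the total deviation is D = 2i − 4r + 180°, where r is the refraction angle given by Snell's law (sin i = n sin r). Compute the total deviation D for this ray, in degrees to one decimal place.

sin r = sin 61.9° / 1.337 = 0.8821/1.337 = 0.6598; r = 41.28°.
D = 2·61.9° − 4·41.28° + 180° = 123.80° − 165.13° + 180° = 138.67°.

138.7°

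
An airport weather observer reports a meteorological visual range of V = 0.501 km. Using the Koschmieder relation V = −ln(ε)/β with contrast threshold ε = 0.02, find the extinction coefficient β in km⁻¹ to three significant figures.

β = −ln(0.02) / V = 3.912 / 0.501 = 7.8084 km⁻¹.

7.81 km⁻¹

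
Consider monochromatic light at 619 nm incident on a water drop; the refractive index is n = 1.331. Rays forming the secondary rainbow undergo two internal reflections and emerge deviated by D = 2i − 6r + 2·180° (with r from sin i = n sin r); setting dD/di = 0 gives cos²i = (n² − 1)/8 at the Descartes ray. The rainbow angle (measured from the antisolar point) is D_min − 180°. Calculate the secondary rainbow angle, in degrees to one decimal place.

50.4°

cos²i = (1.77156 − 1)/8 = 0.09645; i = arccos(0.31056) = 71.907°.
sin r = sin 71.907°/1.331 = 0.71417; r = 45.575°.
D_min = 2·71.907° − 6·45.575° + 360° = 230.365°.
Rainbow angle = D_min − 180° = 50.365°.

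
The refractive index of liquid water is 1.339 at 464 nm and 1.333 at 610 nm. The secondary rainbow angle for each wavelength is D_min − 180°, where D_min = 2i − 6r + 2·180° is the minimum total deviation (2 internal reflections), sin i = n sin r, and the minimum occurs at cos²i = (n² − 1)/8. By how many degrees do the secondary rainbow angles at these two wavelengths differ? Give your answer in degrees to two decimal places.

1.56°

At 464 nm (n = 1.339): cos²i = 0.09912 → i = 71.650°, r = 45.141°, D_min = 232.451°, rainbow angle = 52.451°.
At 610 nm (n = 1.333): cos²i = 0.09711 → i = 71.843°, r = 45.466°, D_min = 230.891°, rainbow angle = 50.891°.
Angular width = |52.451° − 50.891°| = 1.560°.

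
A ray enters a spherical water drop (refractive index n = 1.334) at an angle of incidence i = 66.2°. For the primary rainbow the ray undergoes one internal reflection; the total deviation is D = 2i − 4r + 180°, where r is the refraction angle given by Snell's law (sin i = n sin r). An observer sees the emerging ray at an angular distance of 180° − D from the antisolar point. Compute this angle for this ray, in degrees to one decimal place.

40.8°

sin r = sin 66.2° / 1.334 = 0.9150/1.334 = 0.6859; r = 43.30°.
D = 2·66.2° − 4·43.30° + 180° = 132.40° − 173.22° + 180° = 139.18°.
Angle from antisolar point = 180° − D = 40.82°.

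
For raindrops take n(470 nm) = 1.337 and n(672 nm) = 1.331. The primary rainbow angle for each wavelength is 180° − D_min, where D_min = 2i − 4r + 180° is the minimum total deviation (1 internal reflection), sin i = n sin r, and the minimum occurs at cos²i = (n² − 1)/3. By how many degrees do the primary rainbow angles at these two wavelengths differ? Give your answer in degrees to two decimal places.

At 470 nm (n = 1.337): cos²i = 0.26252 → i = 59.178°, r = 39.964°, D_min = 138.500°, rainbow angle = 41.500°.
At 672 nm (n = 1.331): cos²i = 0.25719 → i = 59.527°, r = 40.356°, D_min = 137.630°, rainbow angle = 42.370°.
Angular width = |41.500° − 42.370°| = 0.870°.

0.87°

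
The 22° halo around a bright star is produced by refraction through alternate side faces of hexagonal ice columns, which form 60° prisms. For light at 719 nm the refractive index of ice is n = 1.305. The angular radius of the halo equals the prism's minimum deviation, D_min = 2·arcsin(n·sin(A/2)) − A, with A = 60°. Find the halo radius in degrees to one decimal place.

21.5°

n·sin(A/2) = 1.305 × sin 30° = 1.305 × 0.5000 = 0.6525.
D_min = 2·arcsin(0.6525) − 60° = 2 × 40.730° − 60° = 21.461°.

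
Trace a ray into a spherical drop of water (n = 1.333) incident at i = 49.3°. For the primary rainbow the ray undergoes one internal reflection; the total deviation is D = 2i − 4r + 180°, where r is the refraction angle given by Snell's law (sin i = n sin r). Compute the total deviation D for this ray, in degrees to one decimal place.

sin r = sin 49.3° / 1.333 = 0.7581/1.333 = 0.5687; r = 34.66°.
D = 2·49.3° − 4·34.66° + 180° = 98.60° − 138.65° + 180° = 139.95°.

139.9°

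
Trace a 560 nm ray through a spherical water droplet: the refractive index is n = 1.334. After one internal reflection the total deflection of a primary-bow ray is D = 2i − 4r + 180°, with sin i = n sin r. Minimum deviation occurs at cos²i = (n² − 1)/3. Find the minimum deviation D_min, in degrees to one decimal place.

138.1°

cos²i = (1.77956 − 1)/3 = 0.25985; i = arccos(0.50976) = 59.352°.
sin r = sin 59.352°/1.334 = 0.64492; r = 40.159°.
D_min = 2·59.352° − 4·40.159° + 180° = 138.067°.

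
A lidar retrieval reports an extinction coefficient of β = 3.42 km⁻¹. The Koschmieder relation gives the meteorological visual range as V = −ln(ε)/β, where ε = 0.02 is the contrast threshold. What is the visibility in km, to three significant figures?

1.14 km

V = −ln(0.02) / 3.42 = 3.912 / 3.42 = 1.1439 km.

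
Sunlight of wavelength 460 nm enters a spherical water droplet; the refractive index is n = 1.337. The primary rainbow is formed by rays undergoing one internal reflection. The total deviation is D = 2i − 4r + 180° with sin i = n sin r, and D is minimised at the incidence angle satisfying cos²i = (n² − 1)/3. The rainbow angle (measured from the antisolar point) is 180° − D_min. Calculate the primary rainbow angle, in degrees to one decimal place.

41.5°

cos²i = (1.78757 − 1)/3 = 0.26252; i = arccos(0.51237) = 59.178°.
sin r = sin 59.178°/1.337 = 0.64231; r = 39.964°.
D_min = 2·59.178° − 4·39.964° + 180° = 138.500°.
Rainbow angle = 180° − D_min = 41.500°.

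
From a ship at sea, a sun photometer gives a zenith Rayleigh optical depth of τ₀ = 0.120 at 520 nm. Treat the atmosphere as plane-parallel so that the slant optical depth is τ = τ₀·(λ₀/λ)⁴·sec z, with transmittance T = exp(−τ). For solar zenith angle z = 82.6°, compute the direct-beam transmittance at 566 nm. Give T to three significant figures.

0.515

sec 82.6° = 7.7642.
τ = 0.120 × (520/566)⁴ × 7.7642 = 0.120 × 0.7124 × 7.7642 = 0.6638.
T = exp(−0.6638) = 0.5149.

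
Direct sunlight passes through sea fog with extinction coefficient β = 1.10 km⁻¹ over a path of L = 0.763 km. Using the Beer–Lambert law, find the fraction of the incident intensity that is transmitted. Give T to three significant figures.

0.432

τ = β·L = 1.10 × 0.763 = 0.8393.
T = exp(−0.8393) = 0.4320.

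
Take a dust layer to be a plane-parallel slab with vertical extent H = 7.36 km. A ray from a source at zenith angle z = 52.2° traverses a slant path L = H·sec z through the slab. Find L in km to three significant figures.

12.0 km

sec z = 1/cos 52.2° = 1.6316.
L = 7.36 × 1.6316 = 12.008 km.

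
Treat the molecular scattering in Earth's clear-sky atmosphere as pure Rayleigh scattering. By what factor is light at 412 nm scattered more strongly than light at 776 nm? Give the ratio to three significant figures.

Rayleigh scattering ∝ λ⁻⁴, so the ratio of coefficients is the inverse fourth power of the wavelength ratio.
σ(412)/σ(776) = (776/412)⁴ = (1.8835)⁴ = 12.59.

12.6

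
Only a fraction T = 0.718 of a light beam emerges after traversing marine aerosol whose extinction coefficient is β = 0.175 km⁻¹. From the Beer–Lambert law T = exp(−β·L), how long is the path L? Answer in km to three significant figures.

Beer–Lambert: T = exp(−βL) ⇒ L = −ln(T)/β = −ln(0.718)/0.175 = 0.3313/0.175 = 1.893 km.

1.89 km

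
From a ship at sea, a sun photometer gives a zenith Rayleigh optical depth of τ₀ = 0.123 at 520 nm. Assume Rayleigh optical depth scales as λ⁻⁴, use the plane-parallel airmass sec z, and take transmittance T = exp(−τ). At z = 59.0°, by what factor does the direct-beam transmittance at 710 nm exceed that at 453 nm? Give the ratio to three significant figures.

Airmass: sec 59.0° = 1.9416.
τ(710 nm) = 0.123 × (520/710)⁴ × 1.9416 = 0.123 × 0.2877 × 1.9416 = 0.0687.
τ(453 nm) = 0.123 × (520/453)⁴ × 1.9416 = 0.123 × 1.7363 × 1.9416 = 0.4147.
T(710)/T(453) = exp(τ_B − τ_A) = exp(0.3459) = 1.4133.

1.41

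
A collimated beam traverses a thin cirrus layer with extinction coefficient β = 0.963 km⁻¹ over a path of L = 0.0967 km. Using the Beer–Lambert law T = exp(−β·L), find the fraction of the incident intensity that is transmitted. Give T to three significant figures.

τ = β·L = 0.963 × 0.0967 = 0.0931.
T = exp(−0.0931) = 0.9111.

0.911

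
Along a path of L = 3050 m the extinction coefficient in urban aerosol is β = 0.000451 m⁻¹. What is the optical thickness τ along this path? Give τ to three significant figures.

1.38

τ = β·L = 0.000451 × 3050 = 1.3756.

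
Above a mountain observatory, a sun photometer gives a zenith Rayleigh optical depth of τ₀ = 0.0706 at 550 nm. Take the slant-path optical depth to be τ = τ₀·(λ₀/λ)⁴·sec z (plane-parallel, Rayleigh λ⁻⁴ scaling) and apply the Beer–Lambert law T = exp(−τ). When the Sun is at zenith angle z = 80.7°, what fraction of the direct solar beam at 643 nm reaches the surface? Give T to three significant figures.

0.791

sec 80.7° = 6.1880.
τ = 0.0706 × (550/643)⁴ × 6.1880 = 0.0706 × 0.5353 × 6.1880 = 0.2339.
T = exp(−0.2339) = 0.7915.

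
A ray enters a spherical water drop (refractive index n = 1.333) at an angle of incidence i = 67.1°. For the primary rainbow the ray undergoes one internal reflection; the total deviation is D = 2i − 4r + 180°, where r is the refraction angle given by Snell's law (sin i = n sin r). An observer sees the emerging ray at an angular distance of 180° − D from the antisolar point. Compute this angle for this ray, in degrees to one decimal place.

sin r = sin 67.1° / 1.333 = 0.9212/1.333 = 0.6911; r = 43.71°.
D = 2·67.1° − 4·43.71° + 180° = 134.20° − 174.86° + 180° = 139.34°.
Angle from antisolar point = 180° − D = 40.66°.

40.7°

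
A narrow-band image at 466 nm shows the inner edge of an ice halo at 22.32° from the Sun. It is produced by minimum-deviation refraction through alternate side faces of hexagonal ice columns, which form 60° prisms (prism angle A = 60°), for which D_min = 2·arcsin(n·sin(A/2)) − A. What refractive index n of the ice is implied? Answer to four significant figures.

Rearranging: n = sin((D_min + A)/2) / sin(A/2).
(D_min + A)/2 = (22.32° + 60°)/2 = 41.160°.
n = sin 41.160° / sin 30° = 0.6582 / 0.5000 = 1.3163.

1.316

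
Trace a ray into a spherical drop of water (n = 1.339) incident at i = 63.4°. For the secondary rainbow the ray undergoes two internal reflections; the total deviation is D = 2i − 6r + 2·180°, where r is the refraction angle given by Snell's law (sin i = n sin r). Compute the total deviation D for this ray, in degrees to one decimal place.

235.4°

sin r = sin 63.4° / 1.339 = 0.8942/1.339 = 0.6678; r = 41.90°.
D = 2·63.4° − 6·41.90° + 2·180° = 126.80° − 251.37° + 360° = 235.43°.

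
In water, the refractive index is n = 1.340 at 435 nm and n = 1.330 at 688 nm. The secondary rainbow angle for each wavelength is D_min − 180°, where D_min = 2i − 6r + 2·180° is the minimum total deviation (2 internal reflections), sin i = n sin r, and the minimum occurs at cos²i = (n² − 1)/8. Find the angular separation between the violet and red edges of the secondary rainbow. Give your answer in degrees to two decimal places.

2.61°

At 435 nm (n = 1.340): cos²i = 0.09945 → i = 71.618°, r = 45.088°, D_min = 232.709°, rainbow angle = 52.709°.
At 688 nm (n = 1.330): cos²i = 0.09611 → i = 71.940°, r = 45.630°, D_min = 230.101°, rainbow angle = 50.101°.
Angular width = |52.709° − 50.101°| = 2.608°.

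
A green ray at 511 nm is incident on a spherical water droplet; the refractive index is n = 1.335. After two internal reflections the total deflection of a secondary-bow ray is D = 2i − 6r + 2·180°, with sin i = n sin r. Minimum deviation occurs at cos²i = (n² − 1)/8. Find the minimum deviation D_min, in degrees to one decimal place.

cos²i = (1.78222 − 1)/8 = 0.09778; i = arccos(0.31269) = 71.778°.
sin r = sin 71.778°/1.335 = 0.71150; r = 45.357°.
D_min = 2·71.778° − 6·45.357° + 360° = 231.414°.

231.4°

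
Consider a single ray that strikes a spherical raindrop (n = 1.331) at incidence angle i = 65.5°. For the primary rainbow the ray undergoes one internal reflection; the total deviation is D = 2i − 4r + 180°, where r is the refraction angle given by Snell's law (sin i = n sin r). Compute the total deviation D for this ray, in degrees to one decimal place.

sin r = sin 65.5° / 1.331 = 0.9100/1.331 = 0.6837; r = 43.13°.
D = 2·65.5° − 4·43.13° + 180° = 131.00° − 172.52° + 180° = 138.48°.

138.5°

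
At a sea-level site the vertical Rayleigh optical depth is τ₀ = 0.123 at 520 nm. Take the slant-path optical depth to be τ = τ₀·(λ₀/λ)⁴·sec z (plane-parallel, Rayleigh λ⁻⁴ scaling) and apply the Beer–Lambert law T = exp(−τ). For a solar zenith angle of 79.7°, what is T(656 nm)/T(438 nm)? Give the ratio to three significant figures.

Airmass: sec 79.7° = 5.5928.
τ(656 nm) = 0.123 × (520/656)⁴ × 5.5928 = 0.123 × 0.3948 × 5.5928 = 0.2716.
τ(438 nm) = 0.123 × (520/438)⁴ × 5.5928 = 0.123 × 1.9866 × 5.5928 = 1.3666.
T(656)/T(438) = exp(τ_B − τ_A) = exp(1.0950) = 2.9893.

2.99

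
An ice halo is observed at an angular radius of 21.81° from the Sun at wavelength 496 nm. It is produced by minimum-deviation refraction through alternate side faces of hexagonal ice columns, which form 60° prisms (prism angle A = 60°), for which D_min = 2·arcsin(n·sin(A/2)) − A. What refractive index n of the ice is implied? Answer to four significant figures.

1.310

Rearranging: n = sin((D_min + A)/2) / sin(A/2).
(D_min + A)/2 = (21.81° + 60°)/2 = 40.905°.
n = sin 40.905° / sin 30° = 0.6548 / 0.5000 = 1.3096.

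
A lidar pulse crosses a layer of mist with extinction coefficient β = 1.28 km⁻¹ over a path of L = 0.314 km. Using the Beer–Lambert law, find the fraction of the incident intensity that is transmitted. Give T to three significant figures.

0.669

τ = β·L = 1.28 × 0.314 = 0.4019.
T = exp(−0.4019) = 0.6690.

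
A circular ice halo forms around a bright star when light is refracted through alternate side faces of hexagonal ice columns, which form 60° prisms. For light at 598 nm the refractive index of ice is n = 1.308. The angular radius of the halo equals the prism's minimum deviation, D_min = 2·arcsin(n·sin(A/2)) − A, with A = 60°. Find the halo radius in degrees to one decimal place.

n·sin(A/2) = 1.308 × sin 30° = 1.308 × 0.5000 = 0.6540.
D_min = 2·arcsin(0.6540) − 60° = 2 × 40.844° − 60° = 21.688°.

21.7°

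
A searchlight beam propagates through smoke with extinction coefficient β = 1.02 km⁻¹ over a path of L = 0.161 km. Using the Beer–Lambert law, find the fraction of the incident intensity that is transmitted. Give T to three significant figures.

0.849

τ = β·L = 1.02 × 0.161 = 0.1642.
T = exp(−0.1642) = 0.8486.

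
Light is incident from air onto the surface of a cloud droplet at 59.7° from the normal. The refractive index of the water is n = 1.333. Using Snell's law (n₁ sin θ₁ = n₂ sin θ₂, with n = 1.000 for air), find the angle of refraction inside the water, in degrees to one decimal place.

40.4°

Snell: sin θ_r = sin θ_i / n = sin 59.7° / 1.333 = 0.8634 / 1.333 = 0.6477.
θ_r = arcsin(0.6477) = 40.37°.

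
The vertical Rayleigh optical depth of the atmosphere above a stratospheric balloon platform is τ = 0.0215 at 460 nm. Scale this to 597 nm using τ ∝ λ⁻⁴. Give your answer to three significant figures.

0.00758

τ(597 nm) = τ(460 nm) × (460/597)⁴ = 0.0215 × (0.7705)⁴ = 0.0215 × 0.3525 = 0.0076.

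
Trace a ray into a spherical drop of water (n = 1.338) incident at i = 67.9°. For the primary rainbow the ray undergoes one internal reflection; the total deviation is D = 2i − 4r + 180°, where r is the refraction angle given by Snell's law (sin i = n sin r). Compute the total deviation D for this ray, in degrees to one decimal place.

sin r = sin 67.9° / 1.338 = 0.9265/1.338 = 0.6925; r = 43.83°.
D = 2·67.9° − 4·43.83° + 180° = 135.80° − 175.30° + 180° = 140.50°.

140.5°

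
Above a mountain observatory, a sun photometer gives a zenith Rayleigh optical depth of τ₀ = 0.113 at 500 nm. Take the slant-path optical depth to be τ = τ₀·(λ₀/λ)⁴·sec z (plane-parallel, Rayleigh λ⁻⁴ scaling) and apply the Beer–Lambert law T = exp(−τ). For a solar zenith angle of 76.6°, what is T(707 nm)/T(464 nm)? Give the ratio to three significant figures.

1.71

Airmass: sec 76.6° = 4.3150.
τ(707 nm) = 0.113 × (500/707)⁴ × 4.3150 = 0.113 × 0.2502 × 4.3150 = 0.1220.
τ(464 nm) = 0.113 × (500/464)⁴ × 4.3150 = 0.113 × 1.3484 × 4.3150 = 0.6575.
T(707)/T(464) = exp(τ_B − τ_A) = exp(0.5355) = 1.7083.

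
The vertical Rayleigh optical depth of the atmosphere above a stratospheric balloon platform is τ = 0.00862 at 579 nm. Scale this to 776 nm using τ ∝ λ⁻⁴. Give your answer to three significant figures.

0.00267

τ(776 nm) = τ(579 nm) × (579/776)⁴ = 0.00862 × (0.7461)⁴ = 0.00862 × 0.3099 = 0.0027.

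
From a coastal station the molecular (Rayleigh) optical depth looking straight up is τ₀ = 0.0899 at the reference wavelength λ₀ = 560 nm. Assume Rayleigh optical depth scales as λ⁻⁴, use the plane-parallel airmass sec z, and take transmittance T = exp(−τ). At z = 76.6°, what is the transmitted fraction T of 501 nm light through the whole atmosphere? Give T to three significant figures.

0.546

sec 76.6° = 4.3150.
τ = 0.0899 × (560/501)⁴ × 4.3150 = 0.0899 × 1.5610 × 4.3150 = 0.6055.
T = exp(−0.6055) = 0.5458.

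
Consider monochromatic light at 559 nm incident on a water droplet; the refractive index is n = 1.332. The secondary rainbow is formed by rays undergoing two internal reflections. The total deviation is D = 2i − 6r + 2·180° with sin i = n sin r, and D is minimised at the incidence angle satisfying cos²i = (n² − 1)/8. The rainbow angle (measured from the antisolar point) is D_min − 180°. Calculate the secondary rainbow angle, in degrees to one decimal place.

cos²i = (1.77422 − 1)/8 = 0.09678; i = arccos(0.31109) = 71.875°.
sin r = sin 71.875°/1.332 = 0.71350; r = 45.520°.
D_min = 2·71.875° − 6·45.520° + 360° = 230.628°.
Rainbow angle = D_min − 180° = 50.628°.

50.6°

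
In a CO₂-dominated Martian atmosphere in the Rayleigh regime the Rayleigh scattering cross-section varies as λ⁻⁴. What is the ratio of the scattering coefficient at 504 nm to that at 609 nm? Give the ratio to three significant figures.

2.13

Rayleigh scattering ∝ λ⁻⁴, so the ratio of coefficients is the inverse fourth power of the wavelength ratio.
σ(504)/σ(609) = (609/504)⁴ = (1.2083)⁴ = 2.132.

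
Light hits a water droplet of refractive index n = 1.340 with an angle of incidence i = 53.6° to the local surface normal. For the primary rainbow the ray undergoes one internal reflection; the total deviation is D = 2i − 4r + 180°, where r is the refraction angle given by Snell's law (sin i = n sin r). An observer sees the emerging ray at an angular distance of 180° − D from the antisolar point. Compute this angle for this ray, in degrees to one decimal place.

sin r = sin 53.6° / 1.340 = 0.8049/1.340 = 0.6007; r = 36.92°.
D = 2·53.6° − 4·36.92° + 180° = 107.20° − 147.67° + 180° = 139.53°.
Angle from antisolar point = 180° − D = 40.47°.

40.5°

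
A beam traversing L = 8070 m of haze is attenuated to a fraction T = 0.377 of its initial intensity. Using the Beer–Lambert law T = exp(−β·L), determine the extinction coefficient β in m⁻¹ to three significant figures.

Beer–Lambert: T = exp(−βL) ⇒ β = −ln(T)/L = −ln(0.377)/8070 = 0.9755/8070 = 0.0001209 m⁻¹.

0.000121 m⁻¹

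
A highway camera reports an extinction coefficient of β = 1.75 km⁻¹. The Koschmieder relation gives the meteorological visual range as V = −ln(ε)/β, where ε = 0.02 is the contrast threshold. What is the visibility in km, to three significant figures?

2.24 km

V = −ln(0.02) / 1.75 = 3.912 / 1.75 = 2.2354 km.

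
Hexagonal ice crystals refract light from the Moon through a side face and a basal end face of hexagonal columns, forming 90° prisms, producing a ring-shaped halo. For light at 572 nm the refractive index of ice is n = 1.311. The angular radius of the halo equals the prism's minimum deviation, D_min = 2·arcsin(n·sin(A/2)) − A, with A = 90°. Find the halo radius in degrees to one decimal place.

n·sin(A/2) = 1.311 × sin 45° = 1.311 × 0.7071 = 0.9270.
D_min = 2·arcsin(0.9270) − 90° = 2 × 67.974° − 90° = 45.949°.

45.9°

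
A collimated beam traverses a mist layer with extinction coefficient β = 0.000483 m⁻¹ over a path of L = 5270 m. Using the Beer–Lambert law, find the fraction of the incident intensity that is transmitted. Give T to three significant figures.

τ = β·L = 0.000483 × 5270 = 2.5454.
T = exp(−2.5454) = 0.0784.

0.0784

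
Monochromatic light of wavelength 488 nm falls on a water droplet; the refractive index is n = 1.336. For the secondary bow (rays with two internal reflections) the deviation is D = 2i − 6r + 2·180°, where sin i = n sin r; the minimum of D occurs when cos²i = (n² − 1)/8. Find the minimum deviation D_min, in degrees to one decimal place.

231.7°

cos²i = (1.78490 − 1)/8 = 0.09811; i = arccos(0.31323) = 71.746°.
sin r = sin 71.746°/1.336 = 0.71084; r = 45.303°.
D_min = 2·71.746° − 6·45.303° + 360° = 231.674°.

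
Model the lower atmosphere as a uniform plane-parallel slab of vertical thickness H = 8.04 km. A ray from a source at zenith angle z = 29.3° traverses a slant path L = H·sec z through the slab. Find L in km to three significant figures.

sec z = 1/cos 29.3° = 1.1467.
L = 8.04 × 1.1467 = 9.219 km.

9.22 km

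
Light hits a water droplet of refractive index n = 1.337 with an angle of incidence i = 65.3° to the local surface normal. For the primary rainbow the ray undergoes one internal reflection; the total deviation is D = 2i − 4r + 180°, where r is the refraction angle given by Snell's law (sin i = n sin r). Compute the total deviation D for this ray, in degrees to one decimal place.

sin r = sin 65.3° / 1.337 = 0.9085/1.337 = 0.6795; r = 42.81°.
D = 2·65.3° − 4·42.81° + 180° = 130.60° − 171.22° + 180° = 139.38°.

139.4°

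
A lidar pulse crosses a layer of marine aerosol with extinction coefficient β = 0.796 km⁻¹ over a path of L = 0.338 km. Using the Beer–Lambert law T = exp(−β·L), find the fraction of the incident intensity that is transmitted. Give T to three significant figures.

τ = β·L = 0.796 × 0.338 = 0.2690.
T = exp(−0.2690) = 0.7641.

0.764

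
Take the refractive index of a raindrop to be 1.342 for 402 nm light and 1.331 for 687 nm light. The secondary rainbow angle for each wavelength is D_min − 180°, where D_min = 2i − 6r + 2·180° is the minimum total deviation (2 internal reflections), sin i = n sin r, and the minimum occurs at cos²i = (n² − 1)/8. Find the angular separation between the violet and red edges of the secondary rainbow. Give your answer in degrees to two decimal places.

2.86°

At 402 nm (n = 1.342): cos²i = 0.10012 → i = 71.554°, r = 44.981°, D_min = 233.222°, rainbow angle = 53.222°.
At 687 nm (n = 1.331): cos²i = 0.09645 → i = 71.907°, r = 45.575°, D_min = 230.365°, rainbow angle = 50.365°.
Angular width = |53.222° − 50.365°| = 2.857°.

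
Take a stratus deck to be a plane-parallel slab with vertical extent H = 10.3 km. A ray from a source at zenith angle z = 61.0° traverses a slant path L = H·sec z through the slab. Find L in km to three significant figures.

21.2 km

sec z = 1/cos 61.0° = 2.0627.
L = 10.3 × 2.0627 = 21.245 km.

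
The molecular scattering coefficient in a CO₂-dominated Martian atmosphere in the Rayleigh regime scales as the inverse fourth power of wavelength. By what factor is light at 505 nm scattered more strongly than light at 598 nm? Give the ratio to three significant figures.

1.97

Rayleigh scattering ∝ λ⁻⁴, so the ratio of coefficients is the inverse fourth power of the wavelength ratio.
σ(505)/σ(598) = (598/505)⁴ = (1.1842)⁴ = 1.966.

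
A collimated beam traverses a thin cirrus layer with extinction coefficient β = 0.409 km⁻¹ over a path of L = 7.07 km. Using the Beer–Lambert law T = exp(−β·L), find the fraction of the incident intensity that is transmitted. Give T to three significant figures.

0.0555

τ = β·L = 0.409 × 7.07 = 2.8916.
T = exp(−2.8916) = 0.0555.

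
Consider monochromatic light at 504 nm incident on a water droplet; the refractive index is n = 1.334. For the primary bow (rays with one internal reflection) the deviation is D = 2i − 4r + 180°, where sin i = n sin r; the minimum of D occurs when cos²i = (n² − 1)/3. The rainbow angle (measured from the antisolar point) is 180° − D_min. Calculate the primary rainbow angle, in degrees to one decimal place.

41.9°

cos²i = (1.77956 − 1)/3 = 0.25985; i = arccos(0.50976) = 59.352°.
sin r = sin 59.352°/1.334 = 0.64492; r = 40.159°.
D_min = 2·59.352° − 4·40.159° + 180° = 138.067°.
Rainbow angle = 180° − D_min = 41.933°.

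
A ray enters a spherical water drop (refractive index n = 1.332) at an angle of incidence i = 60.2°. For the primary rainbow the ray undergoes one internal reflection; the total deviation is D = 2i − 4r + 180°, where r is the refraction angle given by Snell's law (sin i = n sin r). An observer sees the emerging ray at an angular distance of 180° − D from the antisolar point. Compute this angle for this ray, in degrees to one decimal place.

42.2°

sin r = sin 60.2° / 1.332 = 0.8678/1.332 = 0.6515; r = 40.65°.
D = 2·60.2° − 4·40.65° + 180° = 120.40° − 162.61° + 180° = 137.79°.
Angle from antisolar point = 180° − D = 42.21°.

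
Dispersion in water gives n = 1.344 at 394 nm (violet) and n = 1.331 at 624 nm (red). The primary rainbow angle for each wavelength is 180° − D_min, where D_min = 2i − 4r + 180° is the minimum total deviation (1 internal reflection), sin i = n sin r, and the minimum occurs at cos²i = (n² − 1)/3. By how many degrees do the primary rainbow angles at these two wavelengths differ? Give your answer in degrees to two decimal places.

At 394 nm (n = 1.344): cos²i = 0.26878 → i = 58.772°, r = 39.512°, D_min = 139.495°, rainbow angle = 40.505°.
At 624 nm (n = 1.331): cos²i = 0.25719 → i = 59.527°, r = 40.356°, D_min = 137.630°, rainbow angle = 42.370°.
Angular width = |40.505° − 42.370°| = 1.865°.

1.86°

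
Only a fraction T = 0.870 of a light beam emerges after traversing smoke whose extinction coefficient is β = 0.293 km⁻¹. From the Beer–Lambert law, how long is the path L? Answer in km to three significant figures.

Beer–Lambert: T = exp(−βL) ⇒ L = −ln(T)/β = −ln(0.870)/0.293 = 0.1393/0.293 = 0.4753 km.

0.475 km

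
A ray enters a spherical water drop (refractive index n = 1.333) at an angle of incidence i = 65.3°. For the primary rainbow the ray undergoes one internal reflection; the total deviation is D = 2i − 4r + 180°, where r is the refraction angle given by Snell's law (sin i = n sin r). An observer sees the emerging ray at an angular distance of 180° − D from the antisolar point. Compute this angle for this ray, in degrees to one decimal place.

41.3°

sin r = sin 65.3° / 1.333 = 0.9085/1.333 = 0.6816; r = 42.97°.
D = 2·65.3° − 4·42.97° + 180° = 130.60° − 171.86° + 180° = 138.74°.
Angle from antisolar point = 180° − D = 41.26°.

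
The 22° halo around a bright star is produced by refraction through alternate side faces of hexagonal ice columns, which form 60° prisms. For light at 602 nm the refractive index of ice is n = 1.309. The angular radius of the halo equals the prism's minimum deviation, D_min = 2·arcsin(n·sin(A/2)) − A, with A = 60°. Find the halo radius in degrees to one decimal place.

n·sin(A/2) = 1.309 × sin 30° = 1.309 × 0.5000 = 0.6545.
D_min = 2·arcsin(0.6545) − 60° = 2 × 40.882° − 60° = 21.763°.

21.8°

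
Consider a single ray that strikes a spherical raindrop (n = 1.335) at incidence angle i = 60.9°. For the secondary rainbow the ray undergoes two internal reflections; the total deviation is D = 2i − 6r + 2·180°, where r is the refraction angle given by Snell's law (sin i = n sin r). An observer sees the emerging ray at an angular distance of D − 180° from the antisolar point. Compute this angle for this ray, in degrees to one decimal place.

56.5°

sin r = sin 60.9° / 1.335 = 0.8738/1.335 = 0.6545; r = 40.88°.
D = 2·60.9° − 6·40.88° + 2·180° = 121.80° − 245.30° + 360° = 236.50°.
Angle from antisolar point = D − 180° = 56.50°.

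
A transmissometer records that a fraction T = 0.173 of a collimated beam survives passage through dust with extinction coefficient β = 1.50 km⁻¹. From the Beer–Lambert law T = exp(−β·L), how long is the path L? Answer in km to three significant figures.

1.17 km

Beer–Lambert: T = exp(−βL) ⇒ L = −ln(T)/β = −ln(0.173)/1.50 = 1.7545/1.50 = 1.17 km.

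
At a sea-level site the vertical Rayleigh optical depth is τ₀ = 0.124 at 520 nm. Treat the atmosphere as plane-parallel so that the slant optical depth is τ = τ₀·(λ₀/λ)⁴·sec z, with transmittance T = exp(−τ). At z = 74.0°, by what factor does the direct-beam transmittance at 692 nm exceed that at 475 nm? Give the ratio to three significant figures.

1.65

Airmass: sec 74.0° = 3.6280.
τ(692 nm) = 0.124 × (520/692)⁴ × 3.6280 = 0.124 × 0.3189 × 3.6280 = 0.1434.
τ(475 nm) = 0.124 × (520/475)⁴ × 3.6280 = 0.124 × 1.4363 × 3.6280 = 0.6461.
T(692)/T(475) = exp(τ_B − τ_A) = exp(0.5027) = 1.6532.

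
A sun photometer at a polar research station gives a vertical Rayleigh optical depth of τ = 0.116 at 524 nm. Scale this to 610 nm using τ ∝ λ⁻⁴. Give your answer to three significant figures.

0.0632

τ(610 nm) = τ(524 nm) × (524/610)⁴ = 0.116 × (0.8590)⁴ = 0.116 × 0.5445 = 0.0632.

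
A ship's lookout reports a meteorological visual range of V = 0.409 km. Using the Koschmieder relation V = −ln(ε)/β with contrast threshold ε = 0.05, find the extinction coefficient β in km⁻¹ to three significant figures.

β = −ln(0.05) / V = 2.996 / 0.409 = 7.3245 km⁻¹.

7.32 km⁻¹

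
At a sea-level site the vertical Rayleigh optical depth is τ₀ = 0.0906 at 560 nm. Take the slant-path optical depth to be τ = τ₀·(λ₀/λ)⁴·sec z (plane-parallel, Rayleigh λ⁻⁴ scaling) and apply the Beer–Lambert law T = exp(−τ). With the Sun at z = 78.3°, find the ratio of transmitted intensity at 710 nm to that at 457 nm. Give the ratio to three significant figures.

Airmass: sec 78.3° = 4.9313.
τ(710 nm) = 0.0906 × (560/710)⁴ × 4.9313 = 0.0906 × 0.3870 × 4.9313 = 0.1729.
τ(457 nm) = 0.0906 × (560/457)⁴ × 4.9313 = 0.0906 × 2.2547 × 4.9313 = 1.0073.
T(710)/T(457) = exp(τ_B − τ_A) = exp(0.8344) = 2.3035.

2.30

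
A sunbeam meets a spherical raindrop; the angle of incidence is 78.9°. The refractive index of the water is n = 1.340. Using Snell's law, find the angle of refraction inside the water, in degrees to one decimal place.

Snell: sin θ_r = sin θ_i / n = sin 78.9° / 1.340 = 0.9813 / 1.340 = 0.7323.
θ_r = arcsin(0.7323) = 47.08°.

47.1°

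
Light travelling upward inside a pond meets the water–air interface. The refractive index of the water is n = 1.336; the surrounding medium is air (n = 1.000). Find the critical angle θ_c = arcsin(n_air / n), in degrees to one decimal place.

48.5°

sin θ_c = n_air / n = 1.000 / 1.336 = 0.7485.
θ_c = arcsin(0.7485) = 48.46°.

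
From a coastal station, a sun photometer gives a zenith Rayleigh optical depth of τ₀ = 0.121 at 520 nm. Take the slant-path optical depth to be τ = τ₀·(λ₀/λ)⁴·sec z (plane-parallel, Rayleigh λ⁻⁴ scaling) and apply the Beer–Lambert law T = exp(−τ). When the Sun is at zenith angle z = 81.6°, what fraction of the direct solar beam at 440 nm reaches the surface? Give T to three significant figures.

sec 81.6° = 6.8454.
τ = 0.121 × (520/440)⁴ × 6.8454 = 0.121 × 1.9508 × 6.8454 = 1.6158.
T = exp(−1.6158) = 0.1987.

0.199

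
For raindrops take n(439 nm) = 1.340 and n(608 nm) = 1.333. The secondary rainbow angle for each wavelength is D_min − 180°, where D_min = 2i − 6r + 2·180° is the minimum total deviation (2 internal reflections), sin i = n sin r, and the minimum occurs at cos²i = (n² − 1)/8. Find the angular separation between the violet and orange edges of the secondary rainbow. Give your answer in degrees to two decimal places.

1.82°

At 439 nm (n = 1.340): cos²i = 0.09945 → i = 71.618°, r = 45.088°, D_min = 232.709°, rainbow angle = 52.709°.
At 608 nm (n = 1.333): cos²i = 0.09711 → i = 71.843°, r = 45.466°, D_min = 230.891°, rainbow angle = 50.891°.
Angular width = |52.709° − 50.891°| = 1.818°.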